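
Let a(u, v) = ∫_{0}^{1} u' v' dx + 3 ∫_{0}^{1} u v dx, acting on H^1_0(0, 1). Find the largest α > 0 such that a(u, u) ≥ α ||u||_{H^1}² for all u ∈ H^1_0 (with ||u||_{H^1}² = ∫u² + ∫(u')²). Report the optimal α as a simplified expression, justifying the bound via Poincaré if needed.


α = 1

Coercivity of a(·,·) on H^1_0(0, 1) means a(u, u) ≥ α ||u||_{H^1}² for every u ∈ H^1_0.
The interval has length L = 1, and Poincaré/coercivity depend only on L. Here a(u, u) = ∫(u')² + (3)·∫u².
Here c = 3 ≥ 1, so a(u,u) = ∫(u')² + c∫u² ≥ ∫(u')² + ∫u² = ||u||_{H^1}², i.e. α = 1 works. No larger α is possible: a(u,u) ≥ α||u||_{H^1}² means (1−α)∫(u')² ≥ (α−c)∫u², and for the modes u_n = sin(nπ(x−x₀)/L) (x₀ the left endpoint) one has ∫u_n²/∫(u_n')² = (L/(nπ))² → 0, so a(u_n,u_n)/||u_n||_{H^1}² → 1. Hence the optimal constant is α = 1.
Therefore α = 1.


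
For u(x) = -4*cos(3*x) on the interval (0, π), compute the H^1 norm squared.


||u||_{H^1(0,π)}^2 = 80*π

u'(x) = 12*sin(3*x).
Expand u² and (u')² and integrate term by term on (0, π), using: for integers n ≥ 1, ∫_0^π sin²(nx) dx = ∫_0^π cos²(nx) dx = π/2; for n ≠ n', ∫_0^π sin(nx)sin(n'x) dx = ∫_0^π cos(nx)cos(n'x) dx = 0; and by product-to-sum, ∫_0^π sin(nx)cos(n'x) dx = ½∫_0^π [sin((n+n')x) + sin((n−n')x)] dx, which is 0 when n+n' is even and 2n/(n²−n'²) when n+n' is odd (it need not vanish on (0, π)).
  u² squared terms: (-4)²·∫cos(3x)² dx = 16·π/2 = 8*π.
  So ∫_0^π u² dx = 8*π.
  (u')² squared terms: (12)²·∫sin(3x)² dx = 144·π/2 = 72*π.
  So ∫_0^π (u')² dx = 72*π.
||u||_{H^1}^2 = (8*π) + (72*π) = 80*π.


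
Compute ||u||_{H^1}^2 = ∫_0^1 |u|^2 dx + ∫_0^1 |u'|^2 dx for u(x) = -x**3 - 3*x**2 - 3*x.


||u||_{H^1}^2 = 4721/70

The H^1 norm (squared) on an interval (0, L) is
  ||u||_{H^1}^2 = ∫_0^L u(x)^2 dx + ∫_0^L u'(x)^2 dx.
Compute u'(x) = -3*x**2 - 6*x - 3.
Then u(x)^2 = x**6 + 6*x**5 + 15*x**4 + 18*x**3 + 9*x**2 and u'(x)^2 = 9*x**4 + 36*x**3 + 54*x**2 + 36*x + 9.
Integrate each monomial from 0 to 1 using ∫_0^1 c·x^n dx = c·1^(n+1)/(n+1):
  ∫_0^1 u(x)^2 dx = ∫_0^1 (x^6 + 6*x^5 + 15*x^4 + 18*x^3 + 9*x^2) dx. Term by term:
    ∫_0^1 x^6 dx = 1/7;  ∫_0^1 6*x^5 dx = 1;  ∫_0^1 15*x^4 dx = 3;
    ∫_0^1 18*x^3 dx = 9/2;  ∫_0^1 9*x^2 dx = 3.
  Sum: 1/7 + 1 + 3 + 9/2 + 3 = 163/14.
  ∫_0^1 u'(x)^2 dx = ∫_0^1 (9*x^4 + 36*x^3 + 54*x^2 + 36*x + 9) dx. Term by term:
    ∫_0^1 9*x^4 dx = 9/5;  ∫_0^1 36*x^3 dx = 9;  ∫_0^1 54*x^2 dx = 18;
    ∫_0^1 36*x dx = 18;  ∫_0^1 9 dx = 9.
  Sum: 9/5 + 9 + 18 + 18 + 9 = 279/5.
Adding: ||u||_{H^1}^2 = 163/14 + 279/5 = 4721/70.


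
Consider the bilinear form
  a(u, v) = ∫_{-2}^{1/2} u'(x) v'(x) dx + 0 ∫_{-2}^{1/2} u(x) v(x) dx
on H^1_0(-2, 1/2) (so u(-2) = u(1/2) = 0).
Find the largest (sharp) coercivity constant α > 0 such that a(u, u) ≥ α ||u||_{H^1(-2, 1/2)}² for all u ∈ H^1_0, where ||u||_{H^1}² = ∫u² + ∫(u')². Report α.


α = 4*π^2/(25 + 4*π^2)

Coercivity of a(·,·) on H^1_0(-2, 1/2) means a(u, u) ≥ α ||u||_{H^1}² for every u ∈ H^1_0.
The interval has length L = 5/2, and Poincaré/coercivity depend only on L. Here a(u, u) = ∫(u')² + (0)·∫u².
Here c = 0, so a(u,u) = ∫(u')² alone. The condition a(u,u) ≥ α||u||_{H^1}² reads (1−α)∫(u')² ≥ (α−c)∫u². Any admissible α is ≤ 1 (rapidly oscillating u have ∫u²/∫(u')² → 0), and α = 1 would force 0 ≥ (1−c)∫u², impossible since c < 1; so 1−α > 0. By the sharp Poincaré inequality on H^1_0 of an interval of length L, ∫(u')² ≥ (π/L)²∫u² with equality for the first sine mode sin(π(x−x₀)/L) (x₀ the left endpoint), so the inequality holds for all u iff (1−α)(π/L)² ≥ α − c, i.e. α ≤ ((π/L)² + c)/((π/L)² + 1) = (1 + c(L/π)²)/(1 + (L/π)²). (Direct route, valid since c ≤ 0: Poincaré gives c∫u² ≥ c(L/π)²∫(u')², so a(u,u) ≥ (1 + c(L/π)²)∫(u')², while ||u||_{H^1}² ≤ (1 + (L/π)²)∫(u')²; dividing yields the same α.) With (π/L)² = 4*π^2/25 and c = 0, the largest admissible constant is α = ((π/L)² + c)/((π/L)² + 1).
Simplifying, α = 4*π^2/(25 + 4*π^2).


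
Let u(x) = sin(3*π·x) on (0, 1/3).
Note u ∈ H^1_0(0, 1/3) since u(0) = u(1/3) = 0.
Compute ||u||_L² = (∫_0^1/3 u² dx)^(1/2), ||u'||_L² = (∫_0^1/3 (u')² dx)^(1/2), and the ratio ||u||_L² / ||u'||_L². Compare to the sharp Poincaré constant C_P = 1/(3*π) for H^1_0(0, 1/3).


||u||_L² / ||u'||_L² = 1/(3*π) = C_P.

u(x) = sin(3*π·x), so u'(x) = 3*π*cos(3*π*x).
Writing u(x) = A·sin(kπx/L) with A = 1 and k = 1, use ∫_0^L sin²(kπx/L) dx = L/2 and ∫_0^L cos²(kπx/L) dx = L/2.
u² = 1·sin²(3*π·x) and (u')² = 9*π^2·cos²(3*π·x), and each of sin², cos² integrates to L/2 = 1/6 over (0, 1/3).
∫_0^1/3 u² dx = 1/6, so ||u||_L² = sqrt(6)/6.
∫_0^1/3 (u')² dx = 3*π^2/2, so ||u'||_L² = sqrt(6)*π/2.
Ratio ||u||_L² / ||u'||_L² = 1/(3*π).
Sharp Poincaré constant on H^1_0(0, 1/3) is C_P = L/π = 1/(3*π), achieved by sin(3*π·x).
This is the k = 1 eigenfunction (up to amplitude), so the ratio equals the sharp Poincaré constant exactly.


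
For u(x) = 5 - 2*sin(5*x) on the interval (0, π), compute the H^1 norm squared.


||u||_{H^1(0,π)}^2 = -8 + 77*π

u'(x) = -10*cos(5*x).
Expand u² and (u')² and integrate term by term on (0, π), using: for integers n ≥ 1, ∫_0^π sin²(nx) dx = ∫_0^π cos²(nx) dx = π/2; for n ≠ n', ∫_0^π sin(nx)sin(n'x) dx = ∫_0^π cos(nx)cos(n'x) dx = 0; and by product-to-sum, ∫_0^π sin(nx)cos(n'x) dx = ½∫_0^π [sin((n+n')x) + sin((n−n')x)] dx, which is 0 when n+n' is even and 2n/(n²−n'²) when n+n' is odd (it need not vanish on (0, π)). For the constant mode: ∫_0^π 1 dx = π, ∫_0^π cos(nx) dx = 0, ∫_0^π sin(nx) dx = (1−(−1)^n)/n.
  u² squared terms: (5)²·∫1 dx = 25·π = 25*π;  (-2)²·∫sin(5x)² dx = 4·π/2 = 2*π.
  u² cross terms: 2·(5)·(-2)·∫1·sin(5x) dx = -20·(2/5) = -8.
  So ∫_0^π u² dx = 25*π + 2*π − 8 = -8 + 27*π.
  (u')² squared terms: (-10)²·∫cos(5x)² dx = 100·π/2 = 50*π.
  So ∫_0^π (u')² dx = 50*π.
||u||_{H^1}^2 = (-8 + 27*π) + (50*π) = -8 + 77*π.


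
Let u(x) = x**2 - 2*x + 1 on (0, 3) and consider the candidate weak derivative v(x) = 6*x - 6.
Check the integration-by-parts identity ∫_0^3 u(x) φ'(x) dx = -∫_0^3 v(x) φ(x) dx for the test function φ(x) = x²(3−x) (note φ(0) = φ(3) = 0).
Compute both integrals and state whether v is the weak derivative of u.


LHS = -54/5, RHS = -162/5. No, v is not the weak derivative of u.

u(x) = x**2 - 2*x + 1, classical derivative u'(x) = 2*x - 2.
φ(x) = x²(3−x), so φ'(x) = 3*x*(2 - x).
Note φ(0) = φ(3) = 0, so the boundary term u·φ vanishes.
LHS = ∫_0^3 u(x) φ'(x) dx = ∫_0^3 (-3*x^4 + 12*x^3 - 15*x^2 + 6*x) dx. Term by term:
  ∫_0^3 -3*x^4 dx = -729/5;  ∫_0^3 12*x^3 dx = 243;  ∫_0^3 -15*x^2 dx = -135;
  ∫_0^3 6*x dx = 27.
Sum: -729/5 + 243 − 135 + 27 = -54/5.
So LHS = -54/5.
∫_0^3 v(x) φ(x) dx = ∫_0^3 (-6*x^4 + 24*x^3 - 18*x^2) dx. Term by term:
  ∫_0^3 -6*x^4 dx = -1458/5;  ∫_0^3 24*x^3 dx = 486;  ∫_0^3 -18*x^2 dx = -162.
Sum: -1458/5 + 486 − 162 = 162/5.
So RHS = -∫_0^3 v(x) φ(x) dx = -162/5.
LHS − RHS = 108/5 ≠ 0, so the identity fails.
(For a valid weak derivative the identity must hold for EVERY test function, in particular this one. The failure shows v is NOT the weak derivative of u.)
Correct weak derivative would be u'(x) = 2*x - 2.


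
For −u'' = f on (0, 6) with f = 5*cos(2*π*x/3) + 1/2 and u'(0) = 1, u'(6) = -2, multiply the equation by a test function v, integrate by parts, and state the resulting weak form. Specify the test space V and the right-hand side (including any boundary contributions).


V = H^1(0, 6) (v unrestricted at boundary; u is determined up to an additive constant); weak form: ∫_0^6 u'v' dx = ∫_0^6 (5*cos(2*π*x/3) + 1/2) v dx − 2·v(6) − v(0) for all v ∈ V.

Multiply both sides by a test function v and integrate from 0 to 6:
  ∫_0^6 −u''(x) v(x) dx = ∫_0^6 f(x) v(x) dx.
Integrate the LHS by parts once:
  ∫_0^6 −u'' v dx = −[u'(x) v(x)]_0^6 + ∫_0^6 u'(x) v'(x) dx.
Thus ∫_0^6 u'(x) v'(x) dx = ∫_0^6 f(x) v(x) dx + [u'(x) v(x)]_0^6.
Choose V so that boundary terms are either known or forced to vanish.
u has inhomogeneous Neumann u'(0) = 1, u'(6) = -2. [u' v]_0^6 = (-2)·v(6) − (1)·v(0) = − 2·v(6) − v(0). Take V = H^1(0, 6); boundary term becomes part of RHS.
Weak formulation: find u (satisfying any essential BC) such that ∫_0^6 u'(x) v'(x) dx = ∫_0^6 f v dx − 2·v(6) − v(0) for all v ∈ V (Neumann data are natural BCs: they enter the RHS as boundary terms).
Substituting f(x) = 5*cos(2*π*x/3) + 1/2, the right-hand side is ∫_0^6 (5*cos(2*π*x/3) + 1/2) v dx − 2·v(6) − v(0).
Compatibility check (pure Neumann): taking v ≡ 1 ∈ V gives 0 = ∫_0^6 f dx + (-2) − (1), i.e. ∫_0^6 f dx must equal u'(0) − u'(6) = 3. Indeed ∫_0^6 (5*cos(2*π*x/3) + 1/2) dx = 3, so the data are compatible. The solution is then unique only up to an additive constant (fix it e.g. by requiring ∫_0^6 u dx = 0).


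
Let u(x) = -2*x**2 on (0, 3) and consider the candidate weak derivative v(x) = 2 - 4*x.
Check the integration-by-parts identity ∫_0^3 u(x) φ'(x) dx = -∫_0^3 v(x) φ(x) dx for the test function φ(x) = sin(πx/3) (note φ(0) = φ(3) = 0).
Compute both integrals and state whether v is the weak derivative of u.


LHS = 36/π, RHS = 24/π. No, v is not the weak derivative of u.

u(x) = -2*x**2, classical derivative u'(x) = -4*x.
φ(x) = sin(πx/3), so φ'(x) = π*cos(π*x/3)/3.
Note φ(0) = φ(3) = 0, so the boundary term u·φ vanishes.
LHS = ∫_0^3 u(x) φ'(x) dx = ∫_0^3 (-2*π*x^2*cos(π*x/3)/3) dx. Term by term:
  ∫_0^3 -2*π*x^2*cos(π*x/3)/3 dx = 36/π.
So LHS = 36/π.
∫_0^3 v(x) φ(x) dx = ∫_0^3 (-4*x*sin(π*x/3) + 2*sin(π*x/3)) dx. Term by term:
  ∫_0^3 2*sin(π*x/3) dx = 12/π;  ∫_0^3 -4*x*sin(π*x/3) dx = -36/π.
Sum: 12/π − 36/π = -24/π.
So RHS = -∫_0^3 v(x) φ(x) dx = 24/π.
LHS − RHS = 12/π ≠ 0, so the identity fails.
(For a valid weak derivative the identity must hold for EVERY test function, in particular this one. The failure shows v is NOT the weak derivative of u.)
Correct weak derivative would be u'(x) = -4*x.


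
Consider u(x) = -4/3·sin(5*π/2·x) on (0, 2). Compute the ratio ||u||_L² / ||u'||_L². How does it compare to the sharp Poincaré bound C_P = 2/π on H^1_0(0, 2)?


||u||_L² / ||u'||_L² = 2/(5*π) < C_P = 2/π.

u(x) = -4/3·sin(5*π/2·x), so u'(x) = -10*π*cos(5*π*x/2)/3.
Writing u(x) = A·sin(kπx/L) with A = -4/3 and k = 5, use ∫_0^L sin²(kπx/L) dx = L/2 and ∫_0^L cos²(kπx/L) dx = L/2.
u² = 16/9·sin²(5*π/2·x) and (u')² = 100*π^2/9·cos²(5*π/2·x), and each of sin², cos² integrates to L/2 = 1 over (0, 2).
∫_0^2 u² dx = 16/9, so ||u||_L² = 4/3.
∫_0^2 (u')² dx = 100*π^2/9, so ||u'||_L² = 10*π/3.
Ratio ||u||_L² / ||u'||_L² = 2/(5*π).
Sharp Poincaré constant on H^1_0(0, 2) is C_P = L/π = 2/π, achieved by sin(π/2·x).
This is the k = 5 harmonic; the ratio L/(kπ) is strictly less than C_P = L/π, consistent with the sharp inequality ||u||_L² ≤ C_P ||u'||_L².


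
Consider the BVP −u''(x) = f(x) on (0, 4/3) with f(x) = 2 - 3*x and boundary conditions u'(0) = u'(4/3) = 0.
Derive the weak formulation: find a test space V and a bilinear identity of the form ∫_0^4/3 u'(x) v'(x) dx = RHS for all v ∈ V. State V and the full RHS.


V = H^1(0, 4/3) (no boundary constraint on v; u is determined up to an additive constant); weak form: ∫_0^4/3 u'v' dx = ∫_0^4/3 (2 - 3*x) v dx for all v ∈ V.

Multiply both sides by a test function v and integrate from 0 to 4/3:
  ∫_0^4/3 −u''(x) v(x) dx = ∫_0^4/3 f(x) v(x) dx.
Integrate the LHS by parts once:
  ∫_0^4/3 −u'' v dx = −[u'(x) v(x)]_0^4/3 + ∫_0^4/3 u'(x) v'(x) dx.
Thus ∫_0^4/3 u'(x) v'(x) dx = ∫_0^4/3 f(x) v(x) dx + [u'(x) v(x)]_0^4/3.
Choose V so that boundary terms are either known or forced to vanish.
u has homogeneous Neumann: u'(0) = u'(4/3) = 0. So [u' v]_0^4/3 = 0·v(4/3) − 0·v(0) = 0 for any v; take V = H^1(0, 4/3).
Weak formulation: find u (satisfying any essential BC) such that ∫_0^4/3 u'(x) v'(x) dx = ∫_0^4/3 f v dx for all v ∈ V (homogeneous Neumann, so boundary terms vanish).
Substituting f(x) = 2 - 3*x, the right-hand side is ∫_0^4/3 (2 - 3*x) v dx.
Compatibility check (pure Neumann): taking v ≡ 1 ∈ V gives 0 = ∫_0^4/3 f dx + (0) − (0), i.e. ∫_0^4/3 f dx must equal u'(0) − u'(4/3) = 0. Indeed ∫_0^4/3 (2 - 3*x) dx = 0, so the data are compatible. The solution is then unique only up to an additive constant (fix it e.g. by requiring ∫_0^4/3 u dx = 0).


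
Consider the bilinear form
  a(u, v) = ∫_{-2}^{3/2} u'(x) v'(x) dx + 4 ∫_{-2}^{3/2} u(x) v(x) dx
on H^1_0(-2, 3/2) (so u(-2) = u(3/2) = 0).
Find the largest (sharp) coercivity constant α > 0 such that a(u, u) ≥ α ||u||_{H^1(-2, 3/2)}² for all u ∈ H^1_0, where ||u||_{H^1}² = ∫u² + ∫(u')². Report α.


α = 1

Coercivity of a(·,·) on H^1_0(-2, 3/2) means a(u, u) ≥ α ||u||_{H^1}² for every u ∈ H^1_0.
The interval has length L = 7/2, and Poincaré/coercivity depend only on L. Here a(u, u) = ∫(u')² + (4)·∫u².
Here c = 4 ≥ 1, so a(u,u) = ∫(u')² + c∫u² ≥ ∫(u')² + ∫u² = ||u||_{H^1}², i.e. α = 1 works. No larger α is possible: a(u,u) ≥ α||u||_{H^1}² means (1−α)∫(u')² ≥ (α−c)∫u², and for the modes u_n = sin(nπ(x−x₀)/L) (x₀ the left endpoint) one has ∫u_n²/∫(u_n')² = (L/(nπ))² → 0, so a(u_n,u_n)/||u_n||_{H^1}² → 1. Hence the optimal constant is α = 1.
Therefore α = 1.


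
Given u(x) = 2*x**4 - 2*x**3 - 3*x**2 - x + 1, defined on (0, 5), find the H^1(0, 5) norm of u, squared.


||u||_{H^1}^2 = 15432805/18

The H^1 norm (squared) on an interval (0, L) is
  ||u||_{H^1}^2 = ∫_0^L u(x)^2 dx + ∫_0^L u'(x)^2 dx.
Compute u'(x) = 8*x**3 - 6*x**2 - 6*x - 1.
Then u(x)^2 = 4*x**8 - 8*x**7 - 8*x**6 + 8*x**5 + 17*x**4 + 2*x**3 - 5*x**2 - 2*x + 1 and u'(x)^2 = 64*x**6 - 96*x**5 - 60*x**4 + 56*x**3 + 48*x**2 + 12*x + 1.
Integrate each monomial from 0 to 5 using ∫_0^5 c·x^n dx = c·5^(n+1)/(n+1):
  ∫_0^5 u(x)^2 dx = ∫_0^5 (4*x^8 - 8*x^7 - 8*x^6 + 8*x^5 + 17*x^4 + 2*x^3 - 5*x^2 - 2*x + 1) dx. Term by term:
    ∫_0^5 4*x^8 dx = 7812500/9;  ∫_0^5 -8*x^7 dx = -390625;  ∫_0^5 -8*x^6 dx = -625000/7;
    ∫_0^5 8*x^5 dx = 62500/3;  ∫_0^5 17*x^4 dx = 10625;  ∫_0^5 2*x^3 dx = 625/2;
    ∫_0^5 -5*x^2 dx = -625/3;  ∫_0^5 -2*x dx = -25;  ∫_0^5 1 dx = 5.
  Sum: 7812500/9 − 390625 − 625000/7 + 62500/3 + 10625 + 625/2 − 625/3 − 25 + 5 = 52880605/126.
  ∫_0^5 u'(x)^2 dx = ∫_0^5 (64*x^6 - 96*x^5 - 60*x^4 + 56*x^3 + 48*x^2 + 12*x + 1) dx. Term by term:
    ∫_0^5 64*x^6 dx = 5000000/7;  ∫_0^5 -96*x^5 dx = -250000;  ∫_0^5 -60*x^4 dx = -37500;
    ∫_0^5 56*x^3 dx = 8750;  ∫_0^5 48*x^2 dx = 2000;  ∫_0^5 12*x dx = 150;
    ∫_0^5 1 dx = 5.
  Sum: 5000000/7 − 250000 − 37500 + 8750 + 2000 + 150 + 5 = 3063835/7.
Adding: ||u||_{H^1}^2 = 52880605/126 + 3063835/7 = 15432805/18.


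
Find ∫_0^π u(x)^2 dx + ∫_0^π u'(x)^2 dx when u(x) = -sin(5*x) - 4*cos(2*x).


||u||_{H^1(0,π)}^2 = 400/21 + 53*π

u'(x) = 8*sin(2*x) - 5*cos(5*x).
Expand u² and (u')² and integrate term by term on (0, π), using: for integers n ≥ 1, ∫_0^π sin²(nx) dx = ∫_0^π cos²(nx) dx = π/2; for n ≠ n', ∫_0^π sin(nx)sin(n'x) dx = ∫_0^π cos(nx)cos(n'x) dx = 0; and by product-to-sum, ∫_0^π sin(nx)cos(n'x) dx = ½∫_0^π [sin((n+n')x) + sin((n−n')x)] dx, which is 0 when n+n' is even and 2n/(n²−n'²) when n+n' is odd (it need not vanish on (0, π)).
  u² squared terms: (-1)²·∫sin(5x)² dx = 1·π/2 = π/2;  (-4)²·∫cos(2x)² dx = 16·π/2 = 8*π.
  u² cross terms: 2·(-1)·(-4)·∫sin(5x)·cos(2x) dx = 8·(10/21) = 80/21.
  So ∫_0^π u² dx = π/2 + 8*π + 80/21 = 80/21 + 17*π/2.
  (u')² squared terms: (-5)²·∫cos(5x)² dx = 25·π/2 = 25*π/2;  (8)²·∫sin(2x)² dx = 64·π/2 = 32*π.
  (u')² cross terms: 2·(-5)·(8)·∫cos(5x)·sin(2x) dx = -80·(-4/21) = 320/21.
  So ∫_0^π (u')² dx = 25*π/2 + 32*π + 320/21 = 320/21 + 89*π/2.
||u||_{H^1}^2 = (80/21 + 17*π/2) + (320/21 + 89*π/2) = 400/21 + 53*π.


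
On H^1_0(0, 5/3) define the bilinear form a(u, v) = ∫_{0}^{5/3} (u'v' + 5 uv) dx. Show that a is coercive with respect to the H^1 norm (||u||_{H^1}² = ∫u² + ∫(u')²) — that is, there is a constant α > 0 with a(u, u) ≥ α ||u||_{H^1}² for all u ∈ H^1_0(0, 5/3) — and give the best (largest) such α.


α = 1

Coercivity of a(·,·) on H^1_0(0, 5/3) means a(u, u) ≥ α ||u||_{H^1}² for every u ∈ H^1_0.
The interval has length L = 5/3, and Poincaré/coercivity depend only on L. Here a(u, u) = ∫(u')² + (5)·∫u².
Here c = 5 ≥ 1, so a(u,u) = ∫(u')² + c∫u² ≥ ∫(u')² + ∫u² = ||u||_{H^1}², i.e. α = 1 works. No larger α is possible: a(u,u) ≥ α||u||_{H^1}² means (1−α)∫(u')² ≥ (α−c)∫u², and for the modes u_n = sin(nπ(x−x₀)/L) (x₀ the left endpoint) one has ∫u_n²/∫(u_n')² = (L/(nπ))² → 0, so a(u_n,u_n)/||u_n||_{H^1}² → 1. Hence the optimal constant is α = 1.
Therefore α = 1.


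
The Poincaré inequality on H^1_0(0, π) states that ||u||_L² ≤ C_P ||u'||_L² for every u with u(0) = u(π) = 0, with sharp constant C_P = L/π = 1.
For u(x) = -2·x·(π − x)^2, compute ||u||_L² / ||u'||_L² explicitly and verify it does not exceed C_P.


||u||_L² / ||u'||_L² = sqrt(14)*π/14 < C_P = 1.

u(x) = -2·x·(π − x)^2, so u'(x) = 2*(π - 3*x)*(x - π).
u(x) = -2·x·(π − x)^2 vanishes at x = 0 and x = π, so u ∈ H^1_0(0, π). Differentiate via the product rule and integrate the resulting polynomials term by term.
  ∫_0^π u² dx = ∫_0^π (4*x^6 - 16*π*x^5 + 24*π^2*x^4 - 16*π^3*x^3 + 4*π^4*x^2) dx. Term by term:
    ∫_0^π 4*x^6 dx = 4*π^7/7;  ∫_0^π -16*π*x^5 dx = -8*π^7/3;  ∫_0^π 24*π^2*x^4 dx = 24*π^7/5;
    ∫_0^π -16*π^3*x^3 dx = -4*π^7;  ∫_0^π 4*π^4*x^2 dx = 4*π^7/3.
  Sum: 4*π^7/7 − 8*π^7/3 + 24*π^7/5 − 4*π^7 + 4*π^7/3 = 4*π^7/105.
  ∫_0^π (u')² dx = ∫_0^π (36*x^4 - 96*π*x^3 + 88*π^2*x^2 - 32*π^3*x + 4*π^4) dx. Term by term:
    ∫_0^π 36*x^4 dx = 36*π^5/5;  ∫_0^π -96*π*x^3 dx = -24*π^5;  ∫_0^π 88*π^2*x^2 dx = 88*π^5/3;
    ∫_0^π -32*π^3*x dx = -16*π^5;  ∫_0^π 4*π^4 dx = 4*π^5.
  Sum: 36*π^5/5 − 24*π^5 + 88*π^5/3 − 16*π^5 + 4*π^5 = 8*π^5/15.
∫_0^π u² dx = 4*π^7/105, so ||u||_L² = 2*sqrt(105)*π^(7/2)/105.
∫_0^π (u')² dx = 8*π^5/15, so ||u'||_L² = 2*sqrt(30)*π^(5/2)/15.
Ratio ||u||_L² / ||u'||_L² = sqrt(14)*π/14.
Sharp Poincaré constant on H^1_0(0, π) is C_P = L/π = 1, achieved by sin(x).
A polynomial bump cannot attain the sharp Poincaré constant (only the first sine eigenfunction does), so the ratio is strictly less than C_P, consistent with ||u||_L² ≤ C_P ||u'||_L².


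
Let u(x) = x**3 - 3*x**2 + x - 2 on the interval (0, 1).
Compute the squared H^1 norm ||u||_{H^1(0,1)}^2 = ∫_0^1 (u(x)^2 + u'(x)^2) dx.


||u||_{H^1}^2 = 293/42

The H^1 norm (squared) on an interval (0, L) is
  ||u||_{H^1}^2 = ∫_0^L u(x)^2 dx + ∫_0^L u'(x)^2 dx.
Compute u'(x) = 3*x**2 - 6*x + 1.
Then u(x)^2 = x**6 - 6*x**5 + 11*x**4 - 10*x**3 + 13*x**2 - 4*x + 4 and u'(x)^2 = 9*x**4 - 36*x**3 + 42*x**2 - 12*x + 1.
Integrate each monomial from 0 to 1 using ∫_0^1 c·x^n dx = c·1^(n+1)/(n+1):
  ∫_0^1 u(x)^2 dx = ∫_0^1 (x^6 - 6*x^5 + 11*x^4 - 10*x^3 + 13*x^2 - 4*x + 4) dx. Term by term:
    ∫_0^1 x^6 dx = 1/7;  ∫_0^1 -6*x^5 dx = -1;  ∫_0^1 11*x^4 dx = 11/5;
    ∫_0^1 -10*x^3 dx = -5/2;  ∫_0^1 13*x^2 dx = 13/3;  ∫_0^1 -4*x dx = -2;
    ∫_0^1 4 dx = 4.
  Sum: 1/7 − 1 + 11/5 − 5/2 + 13/3 − 2 + 4 = 1087/210.
  ∫_0^1 u'(x)^2 dx = ∫_0^1 (9*x^4 - 36*x^3 + 42*x^2 - 12*x + 1) dx. Term by term:
    ∫_0^1 9*x^4 dx = 9/5;  ∫_0^1 -36*x^3 dx = -9;  ∫_0^1 42*x^2 dx = 14;
    ∫_0^1 -12*x dx = -6;  ∫_0^1 1 dx = 1.
  Sum: 9/5 − 9 + 14 − 6 + 1 = 9/5.
Adding: ||u||_{H^1}^2 = 1087/210 + 9/5 = 293/42.


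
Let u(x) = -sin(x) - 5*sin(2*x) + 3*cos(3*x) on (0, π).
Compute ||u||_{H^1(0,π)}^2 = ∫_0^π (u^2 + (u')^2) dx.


||u||_{H^1(0,π)}^2 = 240 + 217*π/2

u'(x) = -9*sin(3*x) - cos(x) - 10*cos(2*x).
Expand u² and (u')² and integrate term by term on (0, π), using: for integers n ≥ 1, ∫_0^π sin²(nx) dx = ∫_0^π cos²(nx) dx = π/2; for n ≠ n', ∫_0^π sin(nx)sin(n'x) dx = ∫_0^π cos(nx)cos(n'x) dx = 0; and by product-to-sum, ∫_0^π sin(nx)cos(n'x) dx = ½∫_0^π [sin((n+n')x) + sin((n−n')x)] dx, which is 0 when n+n' is even and 2n/(n²−n'²) when n+n' is odd (it need not vanish on (0, π)).
  u² squared terms: (-1)²·∫sin(x)² dx = 1·π/2 = π/2;  (-5)²·∫sin(2x)² dx = 25·π/2 = 25*π/2;  (3)²·∫cos(3x)² dx = 9·π/2 = 9*π/2.
  u² cross terms: 2·(-1)·(-5)·∫sin(x)·sin(2x) dx = 10·(0) = 0;  2·(-1)·(3)·∫sin(x)·cos(3x) dx = -6·(0) = 0;  2·(-5)·(3)·∫sin(2x)·cos(3x) dx = -30·(-4/5) = 24.
  So ∫_0^π u² dx = π/2 + 25*π/2 + 9*π/2 + 0 + 0 + 24 = 24 + 35*π/2.
  (u')² squared terms: (-1)²·∫cos(x)² dx = 1·π/2 = π/2;  (-10)²·∫cos(2x)² dx = 100·π/2 = 50*π;  (-9)²·∫sin(3x)² dx = 81·π/2 = 81*π/2.
  (u')² cross terms: 2·(-1)·(-10)·∫cos(x)·cos(2x) dx = 20·(0) = 0;  2·(-1)·(-9)·∫cos(x)·sin(3x) dx = 18·(0) = 0;  2·(-10)·(-9)·∫cos(2x)·sin(3x) dx = 180·(6/5) = 216.
  So ∫_0^π (u')² dx = π/2 + 50*π + 81*π/2 + 0 + 0 + 216 = 216 + 91*π.
||u||_{H^1}^2 = (24 + 35*π/2) + (216 + 91*π) = 240 + 217*π/2.


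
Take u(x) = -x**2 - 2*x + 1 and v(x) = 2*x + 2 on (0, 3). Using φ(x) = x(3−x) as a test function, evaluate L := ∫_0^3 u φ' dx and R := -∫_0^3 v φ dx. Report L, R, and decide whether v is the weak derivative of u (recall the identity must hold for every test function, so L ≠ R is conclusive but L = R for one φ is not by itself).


LHS = 45/2, RHS = -45/2. No, v is not the weak derivative of u.

u(x) = -x**2 - 2*x + 1, classical derivative u'(x) = -2*x - 2.
φ(x) = x(3−x), so φ'(x) = 3 - 2*x.
Note φ(0) = φ(3) = 0, so the boundary term u·φ vanishes.
LHS = ∫_0^3 u(x) φ'(x) dx = ∫_0^3 (2*x^3 + x^2 - 8*x + 3) dx. Term by term:
  ∫_0^3 2*x^3 dx = 81/2;  ∫_0^3 x^2 dx = 9;  ∫_0^3 -8*x dx = -36;
  ∫_0^3 3 dx = 9.
Sum: 81/2 + 9 − 36 + 9 = 45/2.
So LHS = 45/2.
∫_0^3 v(x) φ(x) dx = ∫_0^3 (-2*x^3 + 4*x^2 + 6*x) dx. Term by term:
  ∫_0^3 -2*x^3 dx = -81/2;  ∫_0^3 4*x^2 dx = 36;  ∫_0^3 6*x dx = 27.
Sum: -81/2 + 36 + 27 = 45/2.
So RHS = -∫_0^3 v(x) φ(x) dx = -45/2.
LHS − RHS = 45 ≠ 0, so the identity fails.
(For a valid weak derivative the identity must hold for EVERY test function, in particular this one. The failure shows v is NOT the weak derivative of u.)
Correct weak derivative would be u'(x) = -2*x - 2.


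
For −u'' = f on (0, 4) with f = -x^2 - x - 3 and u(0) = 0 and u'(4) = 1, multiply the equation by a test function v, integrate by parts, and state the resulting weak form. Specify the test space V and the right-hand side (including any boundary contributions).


V = {v ∈ H^1(0, 4) : v(0) = 0} (test functions vanish at x = 0 where u is specified); weak form: ∫_0^4 u'v' dx = ∫_0^4 (-x^2 - x - 3) v dx + v(4) for all v ∈ V.

Multiply both sides by a test function v and integrate from 0 to 4:
  ∫_0^4 −u''(x) v(x) dx = ∫_0^4 f(x) v(x) dx.
Integrate the LHS by parts once:
  ∫_0^4 −u'' v dx = −[u'(x) v(x)]_0^4 + ∫_0^4 u'(x) v'(x) dx.
Thus ∫_0^4 u'(x) v'(x) dx = ∫_0^4 f(x) v(x) dx + [u'(x) v(x)]_0^4.
Choose V so that boundary terms are either known or forced to vanish.
Mixed BC: u(0) = 0 (Dirichlet) and u'(4) = 1 (Neumann). Define V = {v ∈ H^1(0, 4) : v(0) = 0}. Then [u' v]_0^4 = u'(4)·v(4) − u'(0)·0 = v(4).
Weak formulation: find u (satisfying any essential BC) such that ∫_0^4 u'(x) v'(x) dx = ∫_0^4 f v dx + v(4) for all v ∈ V (Dirichlet at 0 absorbed into V; Neumann datum at x = 4 contributes the boundary term).
Substituting f(x) = -x^2 - x - 3, the right-hand side is ∫_0^4 (-x^2 - x - 3) v dx + v(4).


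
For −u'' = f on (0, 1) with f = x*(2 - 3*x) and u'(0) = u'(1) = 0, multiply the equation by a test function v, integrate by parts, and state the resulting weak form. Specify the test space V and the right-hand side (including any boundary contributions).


V = H^1(0, 1) (no boundary constraint on v; u is determined up to an additive constant); weak form: ∫_0^1 u'v' dx = ∫_0^1 (x*(2 - 3*x)) v dx for all v ∈ V.

Multiply both sides by a test function v and integrate from 0 to 1:
  ∫_0^1 −u''(x) v(x) dx = ∫_0^1 f(x) v(x) dx.
Integrate the LHS by parts once:
  ∫_0^1 −u'' v dx = −[u'(x) v(x)]_0^1 + ∫_0^1 u'(x) v'(x) dx.
Thus ∫_0^1 u'(x) v'(x) dx = ∫_0^1 f(x) v(x) dx + [u'(x) v(x)]_0^1.
Choose V so that boundary terms are either known or forced to vanish.
u has homogeneous Neumann: u'(0) = u'(1) = 0. So [u' v]_0^1 = 0·v(1) − 0·v(0) = 0 for any v; take V = H^1(0, 1).
Weak formulation: find u (satisfying any essential BC) such that ∫_0^1 u'(x) v'(x) dx = ∫_0^1 f v dx for all v ∈ V (homogeneous Neumann, so boundary terms vanish).
Substituting f(x) = x*(2 - 3*x), the right-hand side is ∫_0^1 (x*(2 - 3*x)) v dx.
Compatibility check (pure Neumann): taking v ≡ 1 ∈ V gives 0 = ∫_0^1 f dx + (0) − (0), i.e. ∫_0^1 f dx must equal u'(0) − u'(1) = 0. Indeed ∫_0^1 (x*(2 - 3*x)) dx = 0, so the data are compatible. The solution is then unique only up to an additive constant (fix it e.g. by requiring ∫_0^1 u dx = 0).


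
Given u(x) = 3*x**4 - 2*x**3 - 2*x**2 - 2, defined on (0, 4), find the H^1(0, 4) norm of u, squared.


||u||_{H^1}^2 = 39847568/105

The H^1 norm (squared) on an interval (0, L) is
  ||u||_{H^1}^2 = ∫_0^L u(x)^2 dx + ∫_0^L u'(x)^2 dx.
Compute u'(x) = 12*x**3 - 6*x**2 - 4*x.
Then u(x)^2 = 9*x**8 - 12*x**7 - 8*x**6 + 8*x**5 - 8*x**4 + 8*x**3 + 8*x**2 + 4 and u'(x)^2 = 144*x**6 - 144*x**5 - 60*x**4 + 48*x**3 + 16*x**2.
Integrate each monomial from 0 to 4 using ∫_0^4 c·x^n dx = c·4^(n+1)/(n+1):
  ∫_0^4 u(x)^2 dx = ∫_0^4 (9*x^8 - 12*x^7 - 8*x^6 + 8*x^5 - 8*x^4 + 8*x^3 + 8*x^2 + 4) dx. Term by term:
    ∫_0^4 9*x^8 dx = 262144;  ∫_0^4 -12*x^7 dx = -98304;  ∫_0^4 -8*x^6 dx = -131072/7;
    ∫_0^4 8*x^5 dx = 16384/3;  ∫_0^4 -8*x^4 dx = -8192/5;  ∫_0^4 8*x^3 dx = 512;
    ∫_0^4 8*x^2 dx = 512/3;  ∫_0^4 4 dx = 16.
  Sum: 262144 − 98304 − 131072/7 + 16384/3 − 8192/5 + 512 + 512/3 + 16 = 5237296/35.
  ∫_0^4 u'(x)^2 dx = ∫_0^4 (144*x^6 - 144*x^5 - 60*x^4 + 48*x^3 + 16*x^2) dx. Term by term:
    ∫_0^4 144*x^6 dx = 2359296/7;  ∫_0^4 -144*x^5 dx = -98304;  ∫_0^4 -60*x^4 dx = -12288;
    ∫_0^4 48*x^3 dx = 3072;  ∫_0^4 16*x^2 dx = 1024/3.
  Sum: 2359296/7 − 98304 − 12288 + 3072 + 1024/3 = 4827136/21.
Adding: ||u||_{H^1}^2 = 5237296/35 + 4827136/21 = 39847568/105.


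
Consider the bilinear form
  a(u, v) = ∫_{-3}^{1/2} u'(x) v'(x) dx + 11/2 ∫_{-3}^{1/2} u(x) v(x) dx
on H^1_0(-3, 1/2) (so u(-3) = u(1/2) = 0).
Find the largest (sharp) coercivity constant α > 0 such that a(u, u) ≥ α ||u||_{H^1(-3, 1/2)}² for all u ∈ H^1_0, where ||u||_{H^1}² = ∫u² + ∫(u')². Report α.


α = 1

Coercivity of a(·,·) on H^1_0(-3, 1/2) means a(u, u) ≥ α ||u||_{H^1}² for every u ∈ H^1_0.
The interval has length L = 7/2, and Poincaré/coercivity depend only on L. Here a(u, u) = ∫(u')² + (11/2)·∫u².
Here c = 11/2 ≥ 1, so a(u,u) = ∫(u')² + c∫u² ≥ ∫(u')² + ∫u² = ||u||_{H^1}², i.e. α = 1 works. No larger α is possible: a(u,u) ≥ α||u||_{H^1}² means (1−α)∫(u')² ≥ (α−c)∫u², and for the modes u_n = sin(nπ(x−x₀)/L) (x₀ the left endpoint) one has ∫u_n²/∫(u_n')² = (L/(nπ))² → 0, so a(u_n,u_n)/||u_n||_{H^1}² → 1. Hence the optimal constant is α = 1.
Therefore α = 1.


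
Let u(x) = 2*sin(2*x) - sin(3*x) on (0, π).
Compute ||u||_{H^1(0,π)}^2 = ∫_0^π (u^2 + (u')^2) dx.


||u||_{H^1(0,π)}^2 = 15*π

u'(x) = 4*cos(2*x) - 3*cos(3*x).
Expand u² and (u')² and integrate term by term on (0, π), using: for integers n ≥ 1, ∫_0^π sin²(nx) dx = ∫_0^π cos²(nx) dx = π/2; for n ≠ n', ∫_0^π sin(nx)sin(n'x) dx = ∫_0^π cos(nx)cos(n'x) dx = 0; and by product-to-sum, ∫_0^π sin(nx)cos(n'x) dx = ½∫_0^π [sin((n+n')x) + sin((n−n')x)] dx, which is 0 when n+n' is even and 2n/(n²−n'²) when n+n' is odd (it need not vanish on (0, π)).
  u² squared terms: (-1)²·∫sin(3x)² dx = 1·π/2 = π/2;  (2)²·∫sin(2x)² dx = 4·π/2 = 2*π.
  u² cross terms: 2·(-1)·(2)·∫sin(3x)·sin(2x) dx = -4·(0) = 0.
  So ∫_0^π u² dx = π/2 + 2*π + 0 = 5*π/2.
  (u')² squared terms: (-3)²·∫cos(3x)² dx = 9·π/2 = 9*π/2;  (4)²·∫cos(2x)² dx = 16·π/2 = 8*π.
  (u')² cross terms: 2·(-3)·(4)·∫cos(3x)·cos(2x) dx = -24·(0) = 0.
  So ∫_0^π (u')² dx = 9*π/2 + 8*π + 0 = 25*π/2.
||u||_{H^1}^2 = (5*π/2) + (25*π/2) = 15*π.


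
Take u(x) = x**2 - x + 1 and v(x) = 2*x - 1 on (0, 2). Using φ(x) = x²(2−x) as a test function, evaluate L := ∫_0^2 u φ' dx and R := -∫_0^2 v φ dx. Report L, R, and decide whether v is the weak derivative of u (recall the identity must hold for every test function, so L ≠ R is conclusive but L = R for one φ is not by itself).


LHS = -28/15, RHS = -28/15. Yes, v = u' weakly.

u(x) = x**2 - x + 1, classical derivative u'(x) = 2*x - 1.
φ(x) = x²(2−x), so φ'(x) = x*(4 - 3*x).
Note φ(0) = φ(2) = 0, so the boundary term u·φ vanishes.
LHS = ∫_0^2 u(x) φ'(x) dx = ∫_0^2 (-3*x^4 + 7*x^3 - 7*x^2 + 4*x) dx. Term by term:
  ∫_0^2 -3*x^4 dx = -96/5;  ∫_0^2 7*x^3 dx = 28;  ∫_0^2 -7*x^2 dx = -56/3;
  ∫_0^2 4*x dx = 8.
Sum: -96/5 + 28 − 56/3 + 8 = -28/15.
So LHS = -28/15.
∫_0^2 v(x) φ(x) dx = ∫_0^2 (-2*x^4 + 5*x^3 - 2*x^2) dx. Term by term:
  ∫_0^2 -2*x^4 dx = -64/5;  ∫_0^2 5*x^3 dx = 20;  ∫_0^2 -2*x^2 dx = -16/3.
Sum: -64/5 + 20 − 16/3 = 28/15.
So RHS = -∫_0^2 v(x) φ(x) dx = -28/15.
LHS = RHS, so the identity holds for this test φ.
Moreover u is smooth here and v(x) = u'(x) = 2*x - 1 pointwise, so the identity holds for every test function. Hence v is the weak derivative of u.


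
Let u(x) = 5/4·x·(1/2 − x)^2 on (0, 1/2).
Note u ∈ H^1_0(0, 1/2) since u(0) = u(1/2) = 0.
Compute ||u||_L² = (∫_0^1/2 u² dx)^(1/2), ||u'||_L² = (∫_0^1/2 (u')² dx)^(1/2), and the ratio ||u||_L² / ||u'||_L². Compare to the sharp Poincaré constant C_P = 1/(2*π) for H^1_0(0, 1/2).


||u||_L² / ||u'||_L² = sqrt(14)/28 < C_P = 1/(2*π).

u(x) = 5/4·x·(1/2 − x)^2, so u'(x) = 15*x^2/4 - 5*x/2 + 5/16.
u(x) = 5/4·x·(1/2 − x)^2 vanishes at x = 0 and x = 1/2, so u ∈ H^1_0(0, 1/2). Differentiate via the product rule and integrate the resulting polynomials term by term.
  ∫_0^1/2 u² dx = ∫_0^1/2 (25*x^6/16 - 25*x^5/8 + 75*x^4/32 - 25*x^3/32 + 25*x^2/256) dx. Term by term:
    ∫_0^1/2 25*x^6/16 dx = 25/14336;  ∫_0^1/2 -25*x^5/8 dx = -25/3072;  ∫_0^1/2 75*x^4/32 dx = 15/1024;
    ∫_0^1/2 -25*x^3/32 dx = -25/2048;  ∫_0^1/2 25*x^2/256 dx = 25/6144.
  Sum: 25/14336 − 25/3072 + 15/1024 − 25/2048 + 25/6144 = 5/43008.
  ∫_0^1/2 (u')² dx = ∫_0^1/2 (225*x^4/16 - 75*x^3/4 + 275*x^2/32 - 25*x/16 + 25/256) dx. Term by term:
    ∫_0^1/2 225*x^4/16 dx = 45/512;  ∫_0^1/2 -75*x^3/4 dx = -75/256;  ∫_0^1/2 275*x^2/32 dx = 275/768;
    ∫_0^1/2 -25*x/16 dx = -25/128;  ∫_0^1/2 25/256 dx = 25/512.
  Sum: 45/512 − 75/256 + 275/768 − 25/128 + 25/512 = 5/768.
∫_0^1/2 u² dx = 5/43008, so ||u||_L² = sqrt(210)/1344.
∫_0^1/2 (u')² dx = 5/768, so ||u'||_L² = sqrt(15)/48.
Ratio ||u||_L² / ||u'||_L² = sqrt(14)/28.
Sharp Poincaré constant on H^1_0(0, 1/2) is C_P = L/π = 1/(2*π), achieved by sin(2*π·x).
A polynomial bump cannot attain the sharp Poincaré constant (only the first sine eigenfunction does), so the ratio is strictly less than C_P, consistent with ||u||_L² ≤ C_P ||u'||_L².


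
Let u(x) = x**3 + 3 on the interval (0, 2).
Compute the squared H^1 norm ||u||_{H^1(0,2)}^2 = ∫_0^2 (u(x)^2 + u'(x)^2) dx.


||u||_{H^1}^2 = 4126/35

The H^1 norm (squared) on an interval (0, L) is
  ||u||_{H^1}^2 = ∫_0^L u(x)^2 dx + ∫_0^L u'(x)^2 dx.
Compute u'(x) = 3*x**2.
Then u(x)^2 = x**6 + 6*x**3 + 9 and u'(x)^2 = 9*x**4.
Integrate each monomial from 0 to 2 using ∫_0^2 c·x^n dx = c·2^(n+1)/(n+1):
  ∫_0^2 u(x)^2 dx = ∫_0^2 (x^6 + 6*x^3 + 9) dx. Term by term:
    ∫_0^2 x^6 dx = 128/7;  ∫_0^2 6*x^3 dx = 24;  ∫_0^2 9 dx = 18.
  Sum: 128/7 + 24 + 18 = 422/7.
  ∫_0^2 u'(x)^2 dx = ∫_0^2 (9*x^4) dx. Term by term:
    ∫_0^2 9*x^4 dx = 288/5.
Adding: ||u||_{H^1}^2 = 422/7 + 288/5 = 4126/35.


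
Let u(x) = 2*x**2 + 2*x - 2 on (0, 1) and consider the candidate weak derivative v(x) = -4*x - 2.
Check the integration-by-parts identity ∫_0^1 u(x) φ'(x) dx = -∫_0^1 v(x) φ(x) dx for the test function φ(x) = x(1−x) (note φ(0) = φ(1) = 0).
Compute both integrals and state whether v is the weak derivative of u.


LHS = -2/3, RHS = 2/3. No, v is not the weak derivative of u.

u(x) = 2*x**2 + 2*x - 2, classical derivative u'(x) = 4*x + 2.
φ(x) = x(1−x), so φ'(x) = 1 - 2*x.
Note φ(0) = φ(1) = 0, so the boundary term u·φ vanishes.
LHS = ∫_0^1 u(x) φ'(x) dx = ∫_0^1 (-4*x^3 - 2*x^2 + 6*x - 2) dx. Term by term:
  ∫_0^1 -4*x^3 dx = -1;  ∫_0^1 -2*x^2 dx = -2/3;  ∫_0^1 6*x dx = 3;
  ∫_0^1 -2 dx = -2.
Sum: -1 − 2/3 + 3 − 2 = -2/3.
So LHS = -2/3.
∫_0^1 v(x) φ(x) dx = ∫_0^1 (4*x^3 - 2*x^2 - 2*x) dx. Term by term:
  ∫_0^1 4*x^3 dx = 1;  ∫_0^1 -2*x^2 dx = -2/3;  ∫_0^1 -2*x dx = -1.
Sum: 1 − 2/3 − 1 = -2/3.
So RHS = -∫_0^1 v(x) φ(x) dx = 2/3.
LHS − RHS = -4/3 ≠ 0, so the identity fails.
(For a valid weak derivative the identity must hold for EVERY test function, in particular this one. The failure shows v is NOT the weak derivative of u.)
Correct weak derivative would be u'(x) = 4*x + 2.


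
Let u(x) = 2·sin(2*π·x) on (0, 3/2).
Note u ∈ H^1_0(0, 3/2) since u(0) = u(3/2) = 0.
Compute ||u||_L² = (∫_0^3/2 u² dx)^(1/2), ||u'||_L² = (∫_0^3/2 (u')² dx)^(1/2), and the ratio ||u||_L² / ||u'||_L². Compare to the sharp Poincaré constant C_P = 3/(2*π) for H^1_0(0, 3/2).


||u||_L² / ||u'||_L² = 1/(2*π) < C_P = 3/(2*π).

u(x) = 2·sin(2*π·x), so u'(x) = 4*π*cos(2*π*x).
Writing u(x) = A·sin(kπx/L) with A = 2 and k = 3, use ∫_0^L sin²(kπx/L) dx = L/2 and ∫_0^L cos²(kπx/L) dx = L/2.
u² = 4·sin²(2*π·x) and (u')² = 16*π^2·cos²(2*π·x), and each of sin², cos² integrates to L/2 = 3/4 over (0, 3/2).
∫_0^3/2 u² dx = 3, so ||u||_L² = sqrt(3).
∫_0^3/2 (u')² dx = 12*π^2, so ||u'||_L² = 2*sqrt(3)*π.
Ratio ||u||_L² / ||u'||_L² = 1/(2*π).
Sharp Poincaré constant on H^1_0(0, 3/2) is C_P = L/π = 3/(2*π), achieved by sin(2*π/3·x).
This is the k = 3 harmonic; the ratio L/(kπ) is strictly less than C_P = L/π, consistent with the sharp inequality ||u||_L² ≤ C_P ||u'||_L².


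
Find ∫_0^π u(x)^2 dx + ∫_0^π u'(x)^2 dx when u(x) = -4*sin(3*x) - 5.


||u||_{H^1(0,π)}^2 = 80/3 + 105*π

u'(x) = -12*cos(3*x).
Expand u² and (u')² and integrate term by term on (0, π), using: for integers n ≥ 1, ∫_0^π sin²(nx) dx = ∫_0^π cos²(nx) dx = π/2; for n ≠ n', ∫_0^π sin(nx)sin(n'x) dx = ∫_0^π cos(nx)cos(n'x) dx = 0; and by product-to-sum, ∫_0^π sin(nx)cos(n'x) dx = ½∫_0^π [sin((n+n')x) + sin((n−n')x)] dx, which is 0 when n+n' is even and 2n/(n²−n'²) when n+n' is odd (it need not vanish on (0, π)). For the constant mode: ∫_0^π 1 dx = π, ∫_0^π cos(nx) dx = 0, ∫_0^π sin(nx) dx = (1−(−1)^n)/n.
  u² squared terms: (-5)²·∫1 dx = 25·π = 25*π;  (-4)²·∫sin(3x)² dx = 16·π/2 = 8*π.
  u² cross terms: 2·(-5)·(-4)·∫1·sin(3x) dx = 40·(2/3) = 80/3.
  So ∫_0^π u² dx = 25*π + 8*π + 80/3 = 80/3 + 33*π.
  (u')² squared terms: (-12)²·∫cos(3x)² dx = 144·π/2 = 72*π.
  So ∫_0^π (u')² dx = 72*π.
||u||_{H^1}^2 = (80/3 + 33*π) + (72*π) = 80/3 + 105*π.


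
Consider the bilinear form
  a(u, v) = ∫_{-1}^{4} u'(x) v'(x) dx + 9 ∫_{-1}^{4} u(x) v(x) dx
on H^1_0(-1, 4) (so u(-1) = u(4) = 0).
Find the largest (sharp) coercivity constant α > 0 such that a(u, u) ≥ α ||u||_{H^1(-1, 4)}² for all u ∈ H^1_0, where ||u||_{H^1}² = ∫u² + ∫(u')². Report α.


α = 1

Coercivity of a(·,·) on H^1_0(-1, 4) means a(u, u) ≥ α ||u||_{H^1}² for every u ∈ H^1_0.
The interval has length L = 5, and Poincaré/coercivity depend only on L. Here a(u, u) = ∫(u')² + (9)·∫u².
Here c = 9 ≥ 1, so a(u,u) = ∫(u')² + c∫u² ≥ ∫(u')² + ∫u² = ||u||_{H^1}², i.e. α = 1 works. No larger α is possible: a(u,u) ≥ α||u||_{H^1}² means (1−α)∫(u')² ≥ (α−c)∫u², and for the modes u_n = sin(nπ(x−x₀)/L) (x₀ the left endpoint) one has ∫u_n²/∫(u_n')² = (L/(nπ))² → 0, so a(u_n,u_n)/||u_n||_{H^1}² → 1. Hence the optimal constant is α = 1.
Therefore α = 1.


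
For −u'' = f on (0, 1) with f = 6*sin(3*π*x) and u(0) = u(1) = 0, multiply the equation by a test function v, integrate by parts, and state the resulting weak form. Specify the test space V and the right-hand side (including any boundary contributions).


V = H^1_0(0, 1) (so v(0) = v(1) = 0); weak form: ∫_0^1 u'v' dx = ∫_0^1 (6*sin(3*π*x)) v dx for all v ∈ V.

Multiply both sides by a test function v and integrate from 0 to 1:
  ∫_0^1 −u''(x) v(x) dx = ∫_0^1 f(x) v(x) dx.
Integrate the LHS by parts once:
  ∫_0^1 −u'' v dx = −[u'(x) v(x)]_0^1 + ∫_0^1 u'(x) v'(x) dx.
Thus ∫_0^1 u'(x) v'(x) dx = ∫_0^1 f(x) v(x) dx + [u'(x) v(x)]_0^1.
Choose V so that boundary terms are either known or forced to vanish.
u is Dirichlet: u(0) = u(1) = 0. Let V = H^1_0(0, 1); then v(0) = v(1) = 0, and [u' v]_0^1 = 0.
Weak formulation: find u (satisfying any essential BC) such that ∫_0^1 u'(x) v'(x) dx = ∫_0^1 f v dx for all v ∈ V.
Substituting f(x) = 6*sin(3*π*x), the right-hand side is ∫_0^1 (6*sin(3*π*x)) v dx.


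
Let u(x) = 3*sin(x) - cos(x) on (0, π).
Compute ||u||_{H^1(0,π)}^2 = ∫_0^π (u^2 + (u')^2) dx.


||u||_{H^1(0,π)}^2 = 10*π

u'(x) = sin(x) + 3*cos(x).
Expand u² and (u')² and integrate term by term on (0, π), using: for integers n ≥ 1, ∫_0^π sin²(nx) dx = ∫_0^π cos²(nx) dx = π/2; for n ≠ n', ∫_0^π sin(nx)sin(n'x) dx = ∫_0^π cos(nx)cos(n'x) dx = 0; and by product-to-sum, ∫_0^π sin(nx)cos(n'x) dx = ½∫_0^π [sin((n+n')x) + sin((n−n')x)] dx, which is 0 when n+n' is even and 2n/(n²−n'²) when n+n' is odd (it need not vanish on (0, π)).
  u² squared terms: (-1)²·∫cos(x)² dx = 1·π/2 = π/2;  (3)²·∫sin(x)² dx = 9·π/2 = 9*π/2.
  u² cross terms: 2·(-1)·(3)·∫cos(x)·sin(x) dx = -6·(0) = 0.
  So ∫_0^π u² dx = π/2 + 9*π/2 + 0 = 5*π.
  (u')² squared terms: (3)²·∫cos(x)² dx = 9·π/2 = 9*π/2;  (1)²·∫sin(x)² dx = 1·π/2 = π/2.
  (u')² cross terms: 2·(3)·(1)·∫cos(x)·sin(x) dx = 6·(0) = 0.
  So ∫_0^π (u')² dx = 9*π/2 + π/2 + 0 = 5*π.
||u||_{H^1}^2 = (5*π) + (5*π) = 10*π.


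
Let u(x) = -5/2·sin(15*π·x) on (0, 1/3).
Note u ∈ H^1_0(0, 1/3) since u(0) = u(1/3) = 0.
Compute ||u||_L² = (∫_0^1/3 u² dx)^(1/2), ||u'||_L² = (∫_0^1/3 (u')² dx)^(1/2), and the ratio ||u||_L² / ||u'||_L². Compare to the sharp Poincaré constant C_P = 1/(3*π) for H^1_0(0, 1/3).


||u||_L² / ||u'||_L² = 1/(15*π) < C_P = 1/(3*π).

u(x) = -5/2·sin(15*π·x), so u'(x) = -75*π*cos(15*π*x)/2.
Writing u(x) = A·sin(kπx/L) with A = -5/2 and k = 5, use ∫_0^L sin²(kπx/L) dx = L/2 and ∫_0^L cos²(kπx/L) dx = L/2.
u² = 25/4·sin²(15*π·x) and (u')² = 5625*π^2/4·cos²(15*π·x), and each of sin², cos² integrates to L/2 = 1/6 over (0, 1/3).
∫_0^1/3 u² dx = 25/24, so ||u||_L² = 5*sqrt(6)/12.
∫_0^1/3 (u')² dx = 1875*π^2/8, so ||u'||_L² = 25*sqrt(6)*π/4.
Ratio ||u||_L² / ||u'||_L² = 1/(15*π).
Sharp Poincaré constant on H^1_0(0, 1/3) is C_P = L/π = 1/(3*π), achieved by sin(3*π·x).
This is the k = 5 harmonic; the ratio L/(kπ) is strictly less than C_P = L/π, consistent with the sharp inequality ||u||_L² ≤ C_P ||u'||_L².
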